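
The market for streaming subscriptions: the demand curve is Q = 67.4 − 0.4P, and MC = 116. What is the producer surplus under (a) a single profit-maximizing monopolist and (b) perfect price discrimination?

Monopoly: PS = 275.625; Perfect PD: PS = 551.25

Inverting demand: P = 168.5 − 2.5Q.
The monopolist equates marginal revenue to marginal cost: 168.5 − 5Q = 116, so Q = 10.5. From demand, P = 142.25.
PS = (142.25 − 116)·10.5 = 275.625.
With perfect price discrimination, output is the efficient level Q = 21 (where demand meets MC), but every buyer pays their willingness to pay: CS = 0 and PS = total surplus.
PS = ½·(168.5 − 116)·21 = 551.25.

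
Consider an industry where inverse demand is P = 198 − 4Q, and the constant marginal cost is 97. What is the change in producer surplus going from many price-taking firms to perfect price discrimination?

Perfect competition: P = MC = 97, so 198 − 4Q = 97 and Q = 25.25.
PS = (97 − 97)·25.25 = 0.
A perfectly discriminating monopolist sells every unit with P(Q) ≥ MC(Q), so output equals the competitive quantity Q = 25.25. Each buyer pays their reservation price, so CS = 0 and the firm captures all surplus.
PS = ½·(198 − 97)·25.25 = 1275.125.
Change in producer surplus: 1275.125 − 0 = 1275.125.

PS rises by 1275.125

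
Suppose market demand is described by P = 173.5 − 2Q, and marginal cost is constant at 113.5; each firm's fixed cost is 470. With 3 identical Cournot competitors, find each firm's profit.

With 3 symmetric Cournot firms, each firm's FOC gives 173.5 − 8q = 113.5, so q = 7.5, Q = 3·7.5 = 22.5, and P = 128.5.
Each firm's profit = (128.5 − 113.5)·7.5 − 470 = −357.5.

π_i = −357.5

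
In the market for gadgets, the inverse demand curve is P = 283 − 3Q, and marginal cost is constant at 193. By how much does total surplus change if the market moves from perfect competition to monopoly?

Competitive firms price at marginal cost: P = 193, giving Q = 30.
CS = ½·(283 − 193)·30 = 1350; PS = (193 − 193)·30 = 0; TS = 1350.
A monopolist chooses Q where MR = MC. MR = 283 − 6Q; setting this equal to 193 gives Q = 15 and P = 238.
CS = ½·(283 − 238)·15 = 337.5; PS = (238 − 193)·15 = 675; TS = 1012.5.
Change in total surplus: 1012.5 − 1350 = −337.5.

TS falls by 337.5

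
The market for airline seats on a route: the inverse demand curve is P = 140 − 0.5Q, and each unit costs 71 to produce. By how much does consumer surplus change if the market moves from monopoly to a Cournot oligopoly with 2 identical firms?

The monopolist equates marginal revenue to marginal cost: 140 − Q = 71, so Q = 69. From demand, P = 105.5.
CS = ½·(140 − 105.5)·69 = 1190.25.
Cournot with 2 identical firms: the symmetric best-response condition is 140 − 1.5q = 71. Each firm produces q = 46, total output Q = 92, price P = 94.
CS = ½·(140 − 94)·92 = 2116.
Change in consumer surplus: 2116 − 1190.25 = 925.75.

Consumer surplus rises by 925.75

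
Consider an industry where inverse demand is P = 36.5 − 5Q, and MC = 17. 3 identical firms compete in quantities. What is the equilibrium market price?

P = 21.875

In a 3-firm Cournot equilibrium, symmetry and the first-order condition give q = (36.5 − 17)/(20) = 0.975. So Q = 2.925 and P = 21.875.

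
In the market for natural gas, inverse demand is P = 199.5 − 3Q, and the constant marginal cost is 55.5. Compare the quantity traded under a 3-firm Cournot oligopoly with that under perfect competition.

Cournot: Q = 36; Competition: Q = 48

Cournot with 3 identical firms: the symmetric best-response condition is 199.5 − 12q = 55.5. Each firm produces q = 12, total output Q = 36, price P = 91.5.
Perfect competition: P = MC = 55.5, so 199.5 − 3Q = 55.5 and Q = 48.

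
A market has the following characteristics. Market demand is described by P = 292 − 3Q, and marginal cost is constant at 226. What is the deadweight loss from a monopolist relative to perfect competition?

Perfect competition: P = MC = 226, so 292 − 3Q = 226 and Q = 22.
The monopolist equates marginal revenue to marginal cost: 292 − 6Q = 226, so Q = 11. From demand, P = 259.
DWL is the triangle between Q = 11 and Q = 22: ½·(22 − 11)·(259 − 226) = 181.5.

DWL = 181.5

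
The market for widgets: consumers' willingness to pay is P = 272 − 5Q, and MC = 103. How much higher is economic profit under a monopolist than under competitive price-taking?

π rises by 1428.05

Competitive firms price at marginal cost: P = 103, giving Q = 33.8.
Profit = (103 − 103)·33.8 = 0.
A monopolist chooses Q where MR = MC. MR = 272 − 10Q; setting this equal to 103 gives Q = 16.9 and P = 187.5.
Profit = (187.5 − 103)·16.9 = 1428.05.
Change in economic profit: 1428.05 − 0 = 1428.05.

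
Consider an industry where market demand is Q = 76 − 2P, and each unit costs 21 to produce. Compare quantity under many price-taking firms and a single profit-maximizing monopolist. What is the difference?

Quantity falls by 17

Inverting demand: P = 38 − 0.5Q.
Competitive firms price at marginal cost: P = 21, giving Q = 34.
Monopoly sets MR = MC: 38 − Q = 21 ⇒ Q = 17, P = 38 − 0.5·17 = 29.5.
Change in quantity: 17 − 34 = −17.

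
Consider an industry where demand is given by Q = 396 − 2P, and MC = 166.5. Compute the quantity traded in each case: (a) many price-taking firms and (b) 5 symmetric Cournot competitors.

Competition: Q = 63; Cournot: Q = 52.5

Inverting demand: P = 198 − 0.5Q.
Competitive firms price at marginal cost: P = 166.5, giving Q = 63.
Cournot with 5 identical firms: the symmetric best-response condition is 198 − 3q = 166.5. Each firm produces q = 10.5, total output Q = 52.5, price P = 171.75.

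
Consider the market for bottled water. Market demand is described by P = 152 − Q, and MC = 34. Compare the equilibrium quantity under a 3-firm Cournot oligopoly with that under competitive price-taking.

Cournot: Q = 88.5; Competition: Q = 118

With 3 symmetric Cournot firms, each firm's FOC gives 152 − 4q = 34, so q = 29.5, Q = 3·29.5 = 88.5, and P = 63.5.
Competitive firms price at marginal cost: P = 34, giving Q = 118.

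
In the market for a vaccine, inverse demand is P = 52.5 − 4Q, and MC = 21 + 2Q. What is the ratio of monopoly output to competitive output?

Monopoly sets MR = MC: 52.5 − 8Q = 21 + 2Q ⇒ Q = 3.15, P = 52.5 − 4·3.15 = 39.9.
Competitive equilibrium sets price equal to marginal cost: 52.5 − 4Q = 21 + 2Q, so Q = 5.25 and P = 31.5.
Ratio Q_m/Q_c = 3.15/5.25 = 0.6.

Q_m/Q_c = 0.6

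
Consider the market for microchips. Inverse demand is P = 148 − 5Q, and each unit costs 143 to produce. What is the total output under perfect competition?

Competitive firms price at marginal cost: P = 143, giving Q = 1.

Q = 1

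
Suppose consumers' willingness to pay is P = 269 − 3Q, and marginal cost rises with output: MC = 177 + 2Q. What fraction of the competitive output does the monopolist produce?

Q_m/Q_c = 0.625

The monopolist equates marginal revenue to marginal cost: 269 − 6Q = 177 + 2Q, so Q = 11.5. From demand, P = 234.5.
Competitive equilibrium sets price equal to marginal cost: 269 − 3Q = 177 + 2Q, so Q = 18.4 and P = 213.8.
Ratio Q_m/Q_c = 11.5/18.4 = 0.625.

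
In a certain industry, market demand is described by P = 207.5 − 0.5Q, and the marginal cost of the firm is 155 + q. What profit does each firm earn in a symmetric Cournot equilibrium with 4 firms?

π_i = 225

Cournot with 4 identical firms: the symmetric best-response condition is 207.5 − 2.5q = 155 + q. Each firm produces q = 15, total output Q = 60, price P = 177.5.
Each firm's profit = 177.5·15 − (155·15 + ½·1·15²) = 225.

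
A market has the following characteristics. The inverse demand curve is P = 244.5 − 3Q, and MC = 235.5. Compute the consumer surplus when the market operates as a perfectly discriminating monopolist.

With perfect price discrimination, output is the efficient level Q = 3 (where demand meets MC), but every buyer pays their willingness to pay: CS = 0 and PS = total surplus.
CS = 0.

CS = 0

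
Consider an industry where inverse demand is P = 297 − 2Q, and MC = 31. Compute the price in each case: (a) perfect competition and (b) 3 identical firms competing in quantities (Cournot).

Competitive firms price at marginal cost: P = 31, giving Q = 133.
In a 3-firm Cournot equilibrium, symmetry and the first-order condition give q = (297 − 31)/(8) = 33.25. So Q = 99.75 and P = 97.5.

Competition: P = 31; Cournot: P = 97.5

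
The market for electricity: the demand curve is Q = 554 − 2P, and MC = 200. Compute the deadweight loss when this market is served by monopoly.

DWL = 1482.25

Inverting demand: P = 277 − 0.5Q.
Competitive firms price at marginal cost: P = 200, giving Q = 154.
Monopoly sets MR = MC: 277 − Q = 200 ⇒ Q = 77, P = 277 − 0.5·77 = 238.5.
DWL is the triangle between Q = 77 and Q = 154: ½·(154 − 77)·(238.5 − 200) = 1482.25.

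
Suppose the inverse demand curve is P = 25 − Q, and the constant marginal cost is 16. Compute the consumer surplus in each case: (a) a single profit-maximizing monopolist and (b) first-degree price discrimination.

Monopoly sets MR = MC: 25 − 2Q = 16 ⇒ Q = 4.5, P = 25 − 4.5 = 20.5.
CS = ½·(25 − 20.5)·4.5 = 10.125.
A perfectly discriminating monopolist sells every unit with P(Q) ≥ MC(Q), so output equals the competitive quantity Q = 9. Each buyer pays their reservation price, so CS = 0 and the firm captures all surplus.
CS = 0.

Monopoly: CS = 10.125; Perfect PD: CS = 0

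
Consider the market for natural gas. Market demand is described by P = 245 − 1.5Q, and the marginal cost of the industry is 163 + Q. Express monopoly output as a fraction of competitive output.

Q_m/Q_c = 0.625

The monopolist equates marginal revenue to marginal cost: 245 − 3Q = 163 + Q, so Q = 20.5. From demand, P = 214.25.
Competitive equilibrium sets price equal to marginal cost: 245 − 1.5Q = 163 + Q, so Q = 32.8 and P = 195.8.
Ratio Q_m/Q_c = 20.5/32.8 = 0.625.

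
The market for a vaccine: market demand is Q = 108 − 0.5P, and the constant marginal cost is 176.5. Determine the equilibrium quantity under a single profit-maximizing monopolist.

Inverting demand: P = 216 − 2Q.
Monopoly sets MR = MC: 216 − 4Q = 176.5 ⇒ Q = 9.875, P = 216 − 2·9.875 = 196.25.

Q = 9.875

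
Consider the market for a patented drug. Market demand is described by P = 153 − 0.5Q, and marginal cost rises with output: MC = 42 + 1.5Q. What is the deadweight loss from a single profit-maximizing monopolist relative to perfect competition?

DWL = 123.21

Competitive equilibrium sets price equal to marginal cost: 153 − 0.5Q = 42 + 1.5Q, so Q = 55.5 and P = 125.25.
Monopoly sets MR = MC: 153 − Q = 42 + 1.5Q ⇒ Q = 44.4, P = 153 − 0.5·44.4 = 130.8.
CS = ½·(153 − 125.25)·55.5 = 12321/16; PS = (125.25·55.5 − 42·55.5 − ½·1.5·55.5²) = 36963/16; TS = 3080.25.
CS = ½·(153 − 130.8)·44.4 = 492.84; PS = (130.8·44.4 − 42·44.4 − ½·1.5·44.4²) = 2464.2; TS = 2957.04.
DWL = 3080.25 − 2957.04 = 123.21.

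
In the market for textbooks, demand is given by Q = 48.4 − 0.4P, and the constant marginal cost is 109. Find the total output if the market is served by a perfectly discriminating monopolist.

Q = 4.8

Inverting demand: P = 121 − 2.5Q.
A perfectly discriminating monopolist sells every unit with P(Q) ≥ MC(Q), so output equals the competitive quantity Q = 4.8. Each buyer pays their reservation price, so CS = 0 and the firm captures all surplus.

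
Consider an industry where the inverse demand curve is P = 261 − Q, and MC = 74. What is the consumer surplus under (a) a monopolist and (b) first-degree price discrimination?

The monopolist equates marginal revenue to marginal cost: 261 − 2Q = 74, so Q = 93.5. From demand, P = 167.5.
CS = ½·(261 − 167.5)·93.5 = 4371.125.
A perfectly discriminating monopolist sells every unit with P(Q) ≥ MC(Q), so output equals the competitive quantity Q = 187. Each buyer pays their reservation price, so CS = 0 and the firm captures all surplus.
CS = 0.

Monopoly: CS = 4371.125; Perfect PD: CS = 0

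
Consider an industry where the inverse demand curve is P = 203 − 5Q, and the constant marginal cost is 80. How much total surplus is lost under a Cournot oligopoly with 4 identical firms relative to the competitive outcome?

DWL = 60.516

Under competition P = MC = 80, so Q = (203 − 80)/5 = 24.6.
In a 4-firm Cournot equilibrium, symmetry and the first-order condition give q = (203 − 80)/(25) = 4.92. So Q = 19.68 and P = 104.6.
DWL is the triangle between Q = 19.68 and Q = 24.6: ½·(24.6 − 19.68)·(104.6 − 80) = 60.516.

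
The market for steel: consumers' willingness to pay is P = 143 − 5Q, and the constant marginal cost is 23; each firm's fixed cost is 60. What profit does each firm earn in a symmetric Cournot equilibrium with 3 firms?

π_i = 120

In a 3-firm Cournot equilibrium, symmetry and the first-order condition give q = (143 − 23)/(20) = 6. So Q = 18 and P = 53.
Each firm's profit = (53 − 23)·6 − 60 = 120.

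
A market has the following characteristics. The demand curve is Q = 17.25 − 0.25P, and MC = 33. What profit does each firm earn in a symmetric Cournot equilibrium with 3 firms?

Inverting demand: P = 69 − 4Q.
With 3 symmetric Cournot firms, each firm's FOC gives 69 − 16q = 33, so q = 2.25, Q = 3·2.25 = 6.75, and P = 42.
Each firm's profit = (42 − 33)·2.25 = 20.25.

π_i = 20.25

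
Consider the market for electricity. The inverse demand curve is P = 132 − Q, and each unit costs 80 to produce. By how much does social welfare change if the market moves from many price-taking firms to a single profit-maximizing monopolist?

Social welfare falls by 338

Perfect competition: P = MC = 80, so 132 − Q = 80 and Q = 52.
CS = ½·(132 − 80)·52 = 1352; PS = (80 − 80)·52 = 0; TS = 1352.
The monopolist equates marginal revenue to marginal cost: 132 − 2Q = 80, so Q = 26. From demand, P = 106.
CS = ½·(132 − 106)·26 = 338; PS = (106 − 80)·26 = 676; TS = 1014.
Change in social welfare: 1014 − 1352 = −338.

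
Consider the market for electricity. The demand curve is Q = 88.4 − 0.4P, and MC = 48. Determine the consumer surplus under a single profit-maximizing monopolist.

CS = 1496.45

Inverting demand: P = 221 − 2.5Q.
Monopoly sets MR = MC: 221 − 5Q = 48 ⇒ Q = 34.6, P = 221 − 2.5·34.6 = 134.5.
CS = ½·(221 − 134.5)·34.6 = 1496.45.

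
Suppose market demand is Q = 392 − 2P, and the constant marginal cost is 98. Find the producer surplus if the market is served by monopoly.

PS = 4802

Inverting demand: P = 196 − 0.5Q.
Monopoly sets MR = MC: 196 − Q = 98 ⇒ Q = 98, P = 196 − 0.5·98 = 147.
PS = (147 − 98)·98 = 4802.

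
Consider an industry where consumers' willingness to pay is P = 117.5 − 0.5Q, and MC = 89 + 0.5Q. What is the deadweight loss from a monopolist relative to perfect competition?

Competitive equilibrium sets price equal to marginal cost: 117.5 − 0.5Q = 89 + 0.5Q, so Q = 28.5 and P = 103.25.
The monopolist equates marginal revenue to marginal cost: 117.5 − Q = 89 + 0.5Q, so Q = 19. From demand, P = 108.
CS = ½·(117.5 − 103.25)·28.5 = 3249/16; PS = (103.25·28.5 − 89·28.5 − ½·0.5·28.5²) = 3249/16; TS = 406.125.
CS = ½·(117.5 − 108)·19 = 90.25; PS = (108·19 − 89·19 − ½·0.5·19²) = 270.75; TS = 361.
DWL = 406.125 − 361 = 45.125.

DWL = 45.125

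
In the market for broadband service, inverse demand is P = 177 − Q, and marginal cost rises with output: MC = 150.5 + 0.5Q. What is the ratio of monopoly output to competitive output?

Q_m/Q_c = 0.6

A monopolist chooses Q where MR = MC. MR = 177 − 2Q; setting this equal to 150.5 + 0.5Q gives Q = 10.6 and P = 166.4.
Competitive equilibrium sets price equal to marginal cost: 177 − Q = 150.5 + 0.5Q, so Q = 53/3 and P = 478/3.
Ratio Q_m/Q_c = 10.6/(53/3) = 0.6.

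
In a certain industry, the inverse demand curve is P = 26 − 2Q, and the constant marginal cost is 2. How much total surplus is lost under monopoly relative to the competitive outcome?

Perfect competition: P = MC = 2, so 26 − 2Q = 2 and Q = 12.
The monopolist equates marginal revenue to marginal cost: 26 − 4Q = 2, so Q = 6. From demand, P = 14.
DWL is the triangle between Q = 6 and Q = 12: ½·(12 − 6)·(14 − 2) = 36.

DWL = 36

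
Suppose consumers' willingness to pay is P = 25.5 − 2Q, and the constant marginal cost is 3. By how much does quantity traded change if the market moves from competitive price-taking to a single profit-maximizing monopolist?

Quantity traded falls by 5.625

Under competition P = MC = 3, so Q = (25.5 − 3)/2 = 11.25.
Monopoly sets MR = MC: 25.5 − 4Q = 3 ⇒ Q = 5.625, P = 25.5 − 2·5.625 = 14.25.
Change in quantity traded: 5.625 − 11.25 = −5.625.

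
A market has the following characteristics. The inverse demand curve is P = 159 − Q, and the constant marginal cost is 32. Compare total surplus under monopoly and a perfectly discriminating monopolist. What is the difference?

The monopolist equates marginal revenue to marginal cost: 159 − 2Q = 32, so Q = 63.5. From demand, P = 95.5.
CS = ½·(159 − 95.5)·63.5 = 2016.125; PS = (95.5 − 32)·63.5 = 4032.25; TS = 6048.375.
A perfectly discriminating monopolist sells every unit with P(Q) ≥ MC(Q), so output equals the competitive quantity Q = 127. Each buyer pays their reservation price, so CS = 0 and the firm captures all surplus.
TS = 8064.5 (equal to competitive TS).
Change in total surplus: 8064.5 − 6048.375 = 2016.125.

TS rises by 2016.125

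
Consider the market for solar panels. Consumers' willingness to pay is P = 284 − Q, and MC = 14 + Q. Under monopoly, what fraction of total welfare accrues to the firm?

Monopoly sets MR = MC: 284 − 2Q = 14 + Q ⇒ Q = 90, P = 284 − 90 = 194.
CS = ½·(284 − 194)·90 = 4050.
PS = P·Q − VC(Q) = 194·90 − (14·90 + ½·1·90²) = 12150.
Share captured = PS/TS = 12150/16200 = 0.75.

PS/TS = 0.75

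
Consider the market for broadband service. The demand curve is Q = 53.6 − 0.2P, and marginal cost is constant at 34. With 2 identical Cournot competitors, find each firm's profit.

Inverting demand: P = 268 − 5Q.
With 2 symmetric Cournot firms, each firm's FOC gives 268 − 15q = 34, so q = 15.6, Q = 2·15.6 = 31.2, and P = 112.
Each firm's profit = (112 − 34)·15.6 = 1216.8.

π_i = 1216.8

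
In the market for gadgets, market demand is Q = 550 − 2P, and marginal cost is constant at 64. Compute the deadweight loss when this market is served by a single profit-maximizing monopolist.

DWL = 11130.25

Inverting demand: P = 275 − 0.5Q.
Under competition P = MC = 64, so Q = (275 − 64)/0.5 = 422.
A monopolist chooses Q where MR = MC. MR = 275 − Q; setting this equal to 64 gives Q = 211 and P = 169.5.
DWL is the triangle between Q = 211 and Q = 422: ½·(422 − 211)·(169.5 − 64) = 11130.25.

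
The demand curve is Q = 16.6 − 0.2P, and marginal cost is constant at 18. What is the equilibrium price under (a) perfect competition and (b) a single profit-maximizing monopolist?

Inverting demand: P = 83 − 5Q.
Under competition P = MC = 18, so Q = (83 − 18)/5 = 13.
A monopolist chooses Q where MR = MC. MR = 83 − 10Q; setting this equal to 18 gives Q = 6.5 and P = 50.5.

Competition: P = 18; Monopoly: P = 50.5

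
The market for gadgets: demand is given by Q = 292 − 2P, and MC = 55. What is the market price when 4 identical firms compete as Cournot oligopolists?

Inverting demand: P = 146 − 0.5Q.
Cournot with 4 identical firms: the symmetric best-response condition is 146 − 2.5q = 55. Each firm produces q = 36.4, total output Q = 145.6, price P = 73.2.

P = 73.2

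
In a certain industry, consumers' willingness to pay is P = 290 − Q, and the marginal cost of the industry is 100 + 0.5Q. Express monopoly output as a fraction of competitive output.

Q_m/Q_c = 0.6

Monopoly sets MR = MC: 290 − 2Q = 100 + 0.5Q ⇒ Q = 76, P = 290 − 76 = 214.
Under competition P = MC: 290 − Q = 100 + 0.5Q ⇒ Q = 380/3, P = 490/3.
Ratio Q_m/Q_c = 76/(380/3) = 0.6.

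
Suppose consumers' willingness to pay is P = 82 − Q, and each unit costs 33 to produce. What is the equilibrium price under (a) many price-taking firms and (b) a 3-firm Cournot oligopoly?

Under competition P = MC = 33, so Q = (82 − 33)/1 = 49.
In a 3-firm Cournot equilibrium, symmetry and the first-order condition give q = (82 − 33)/(4) = 12.25. So Q = 36.75 and P = 45.25.

Competition: P = 33; Cournot: P = 45.25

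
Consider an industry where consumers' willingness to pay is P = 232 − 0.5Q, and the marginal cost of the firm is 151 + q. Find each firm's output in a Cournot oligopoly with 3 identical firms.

Cournot with 3 identical firms: the symmetric best-response condition is 232 − 2q = 151 + q. Each firm produces q = 27, total output Q = 81, price P = 191.5.

q_i = 27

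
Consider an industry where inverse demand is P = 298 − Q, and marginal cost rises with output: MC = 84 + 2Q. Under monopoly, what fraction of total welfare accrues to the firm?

The monopolist equates marginal revenue to marginal cost: 298 − 2Q = 84 + 2Q, so Q = 53.5. From demand, P = 244.5.
CS = ½·(298 − 244.5)·53.5 = 1431.125.
PS = P·Q − VC(Q) = 244.5·53.5 − (84·53.5 + ½·2·53.5²) = 5724.5.
Share captured = PS/TS = 5724.5/7155.625 = 0.8.

PS/TS = 0.8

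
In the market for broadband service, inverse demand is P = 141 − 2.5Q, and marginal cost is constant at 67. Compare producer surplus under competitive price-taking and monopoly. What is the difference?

Under competition P = MC = 67, so Q = (141 − 67)/2.5 = 29.6.
PS = (67 − 67)·29.6 = 0.
The monopolist equates marginal revenue to marginal cost: 141 − 5Q = 67, so Q = 14.8. From demand, P = 104.
PS = (104 − 67)·14.8 = 547.6.
Change in producer surplus: 547.6 − 0 = 547.6.

Producer surplus rises by 547.6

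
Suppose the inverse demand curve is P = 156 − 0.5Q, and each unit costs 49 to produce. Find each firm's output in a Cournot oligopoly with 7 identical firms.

Cournot with 7 identical firms: the symmetric best-response condition is 156 − 4q = 49. Each firm produces q = 26.75, total output Q = 187.25, price P = 62.375.

q_i = 26.75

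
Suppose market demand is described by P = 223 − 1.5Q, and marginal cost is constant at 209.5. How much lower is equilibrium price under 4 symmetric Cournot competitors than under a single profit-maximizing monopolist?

A monopolist chooses Q where MR = MC. MR = 223 − 3Q; setting this equal to 209.5 gives Q = 4.5 and P = 216.25.
With 4 symmetric Cournot firms, each firm's FOC gives 223 − 7.5q = 209.5, so q = 1.8, Q = 4·1.8 = 7.2, and P = 212.2.
Change in equilibrium price: 212.2 − 216.25 = −4.05.

P falls by 4.05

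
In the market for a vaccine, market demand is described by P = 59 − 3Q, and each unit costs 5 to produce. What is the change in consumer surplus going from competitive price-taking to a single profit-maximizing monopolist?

Consumer surplus falls by 364.5

Perfect competition: P = MC = 5, so 59 − 3Q = 5 and Q = 18.
CS = ½·(59 − 5)·18 = 486.
A monopolist chooses Q where MR = MC. MR = 59 − 6Q; setting this equal to 5 gives Q = 9 and P = 32.
CS = ½·(59 − 32)·9 = 121.5.
Change in consumer surplus: 121.5 − 486 = −364.5.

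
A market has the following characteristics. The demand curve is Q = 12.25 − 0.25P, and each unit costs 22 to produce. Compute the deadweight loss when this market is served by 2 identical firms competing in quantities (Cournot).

DWL = 10.125

Inverting demand: P = 49 − 4Q.
Under competition P = MC = 22, so Q = (49 − 22)/4 = 6.75.
With 2 symmetric Cournot firms, each firm's FOC gives 49 − 12q = 22, so q = 2.25, Q = 2·2.25 = 4.5, and P = 31.
DWL is the triangle between Q = 4.5 and Q = 6.75: ½·(6.75 − 4.5)·(31 − 22) = 10.125.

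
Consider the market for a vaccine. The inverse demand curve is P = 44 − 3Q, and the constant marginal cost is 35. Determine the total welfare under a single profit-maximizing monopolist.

TS = 10.125

Monopoly sets MR = MC: 44 − 6Q = 35 ⇒ Q = 1.5, P = 44 − 3·1.5 = 39.5.
CS = ½·(44 − 39.5)·1.5 = 3.375; PS = (39.5 − 35)·1.5 = 6.75; TS = 10.125.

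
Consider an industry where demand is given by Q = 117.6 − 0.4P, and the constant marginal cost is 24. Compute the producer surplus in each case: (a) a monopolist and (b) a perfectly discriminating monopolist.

Monopoly: PS = 7290; Perfect PD: PS = 14580

Inverting demand: P = 294 − 2.5Q.
A monopolist chooses Q where MR = MC. MR = 294 − 5Q; setting this equal to 24 gives Q = 54 and P = 159.
PS = (159 − 24)·54 = 7290.
A perfectly discriminating monopolist sells every unit with P(Q) ≥ MC(Q), so output equals the competitive quantity Q = 108. Each buyer pays their reservation price, so CS = 0 and the firm captures all surplus.
PS = ½·(294 − 24)·108 = 14580.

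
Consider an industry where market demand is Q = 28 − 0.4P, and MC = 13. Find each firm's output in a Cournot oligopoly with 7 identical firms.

q_i = 2.85

Inverting demand: P = 70 − 2.5Q.
In a 7-firm Cournot equilibrium, symmetry and the first-order condition give q = (70 − 13)/(20) = 2.85. So Q = 19.95 and P = 20.125.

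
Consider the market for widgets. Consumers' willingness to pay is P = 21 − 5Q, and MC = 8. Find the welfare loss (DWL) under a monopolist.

Under competition P = MC = 8, so Q = (21 − 8)/5 = 2.6.
A monopolist chooses Q where MR = MC. MR = 21 − 10Q; setting this equal to 8 gives Q = 1.3 and P = 14.5.
DWL is the triangle between Q = 1.3 and Q = 2.6: ½·(2.6 − 1.3)·(14.5 − 8) = 4.225.

DWL = 4.225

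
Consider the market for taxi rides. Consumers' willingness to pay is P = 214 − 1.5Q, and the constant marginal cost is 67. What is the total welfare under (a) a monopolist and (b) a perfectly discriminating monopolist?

Monopoly: TS = 5402.25; Perfect PD: TS = 7203

The monopolist equates marginal revenue to marginal cost: 214 − 3Q = 67, so Q = 49. From demand, P = 140.5.
CS = ½·(214 − 140.5)·49 = 1800.75; PS = (140.5 − 67)·49 = 3601.5; TS = 5402.25.
Under first-degree price discrimination the firm charges each unit its demand price and produces up to where P = MC, i.e. Q = 98. Consumer surplus is zero; producer surplus equals total surplus.
TS = 7203 (equal to competitive TS).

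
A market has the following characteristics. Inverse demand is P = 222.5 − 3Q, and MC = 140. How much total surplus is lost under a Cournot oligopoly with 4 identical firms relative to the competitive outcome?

Competitive firms price at marginal cost: P = 140, giving Q = 27.5.
Cournot with 4 identical firms: the symmetric best-response condition is 222.5 − 15q = 140. Each firm produces q = 5.5, total output Q = 22, price P = 156.5.
DWL is the triangle between Q = 22 and Q = 27.5: ½·(27.5 − 22)·(156.5 − 140) = 45.375.

DWL = 45.375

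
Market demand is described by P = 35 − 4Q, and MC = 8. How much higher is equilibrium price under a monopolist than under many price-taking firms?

Equilibrium price rises by 13.5

Perfect competition: P = MC = 8, so 35 − 4Q = 8 and Q = 6.75.
The monopolist equates marginal revenue to marginal cost: 35 − 8Q = 8, so Q = 3.375. From demand, P = 21.5.
Change in equilibrium price: 21.5 − 8 = 13.5.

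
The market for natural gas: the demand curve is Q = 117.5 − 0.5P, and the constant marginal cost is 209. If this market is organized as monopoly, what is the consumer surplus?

CS = 42.25

Inverting demand: P = 235 − 2Q.
Monopoly sets MR = MC: 235 − 4Q = 209 ⇒ Q = 6.5, P = 235 − 2·6.5 = 222.
CS = ½·(235 − 222)·6.5 = 42.25.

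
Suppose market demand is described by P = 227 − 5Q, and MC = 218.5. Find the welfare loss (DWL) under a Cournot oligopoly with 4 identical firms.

Under competition P = MC = 218.5, so Q = (227 − 218.5)/5 = 1.7.
In a 4-firm Cournot equilibrium, symmetry and the first-order condition give q = (227 − 218.5)/(25) = 0.34. So Q = 1.36 and P = 220.2.
DWL is the triangle between Q = 1.36 and Q = 1.7: ½·(1.7 − 1.36)·(220.2 − 218.5) = 0.289.

DWL = 0.289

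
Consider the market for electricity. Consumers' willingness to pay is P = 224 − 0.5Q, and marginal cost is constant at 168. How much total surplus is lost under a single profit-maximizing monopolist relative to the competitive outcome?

DWL = 784

Under competition P = MC = 168, so Q = (224 − 168)/0.5 = 112.
A monopolist chooses Q where MR = MC. MR = 224 − Q; setting this equal to 168 gives Q = 56 and P = 196.
DWL is the triangle between Q = 56 and Q = 112: ½·(112 − 56)·(196 − 168) = 784.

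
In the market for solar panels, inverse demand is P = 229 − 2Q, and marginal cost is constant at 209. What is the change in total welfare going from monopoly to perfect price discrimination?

TS rises by 25

The monopolist equates marginal revenue to marginal cost: 229 − 4Q = 209, so Q = 5. From demand, P = 219.
CS = ½·(229 − 219)·5 = 25; PS = (219 − 209)·5 = 50; TS = 75.
With perfect price discrimination, output is the efficient level Q = 10 (where demand meets MC), but every buyer pays their willingness to pay: CS = 0 and PS = total surplus.
TS = 100 (equal to competitive TS).
Change in total welfare: 100 − 75 = 25.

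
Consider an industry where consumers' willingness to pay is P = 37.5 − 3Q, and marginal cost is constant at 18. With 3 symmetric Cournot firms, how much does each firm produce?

Cournot with 3 identical firms: the symmetric best-response condition is 37.5 − 12q = 18. Each firm produces q = 1.625, total output Q = 4.875, price P = 22.875.

q_i = 1.625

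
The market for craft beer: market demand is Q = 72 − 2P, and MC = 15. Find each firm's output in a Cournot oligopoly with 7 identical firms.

Inverting demand: P = 36 − 0.5Q.
With 7 symmetric Cournot firms, each firm's FOC gives 36 − 4q = 15, so q = 5.25, Q = 7·5.25 = 36.75, and P = 17.625.

q_i = 5.25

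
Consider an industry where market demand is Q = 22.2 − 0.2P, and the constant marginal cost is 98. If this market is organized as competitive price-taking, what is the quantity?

Q = 2.6

Inverting demand: P = 111 − 5Q.
Under competition P = MC = 98, so Q = (111 − 98)/5 = 2.6.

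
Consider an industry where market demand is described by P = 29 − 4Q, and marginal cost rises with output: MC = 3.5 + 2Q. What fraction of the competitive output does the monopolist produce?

Q_m/Q_c = 0.6

The monopolist equates marginal revenue to marginal cost: 29 − 8Q = 3.5 + 2Q, so Q = 2.55. From demand, P = 18.8.
Under competition P = MC: 29 − 4Q = 3.5 + 2Q ⇒ Q = 4.25, P = 12.
Ratio Q_m/Q_c = 2.55/4.25 = 0.6.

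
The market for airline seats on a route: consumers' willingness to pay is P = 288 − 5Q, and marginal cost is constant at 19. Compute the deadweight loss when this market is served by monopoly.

Under competition P = MC = 19, so Q = (288 − 19)/5 = 53.8.
A monopolist chooses Q where MR = MC. MR = 288 − 10Q; setting this equal to 19 gives Q = 26.9 and P = 153.5.
DWL is the triangle between Q = 26.9 and Q = 53.8: ½·(53.8 − 26.9)·(153.5 − 19) = 1809.025.

DWL = 1809.025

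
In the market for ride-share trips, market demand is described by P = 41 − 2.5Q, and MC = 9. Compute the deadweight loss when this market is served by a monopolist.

DWL = 51.2

Under competition P = MC = 9, so Q = (41 − 9)/2.5 = 12.8.
Monopoly sets MR = MC: 41 − 5Q = 9 ⇒ Q = 6.4, P = 41 − 2.5·6.4 = 25.
DWL is the triangle between Q = 6.4 and Q = 12.8: ½·(12.8 − 6.4)·(25 − 9) = 51.2.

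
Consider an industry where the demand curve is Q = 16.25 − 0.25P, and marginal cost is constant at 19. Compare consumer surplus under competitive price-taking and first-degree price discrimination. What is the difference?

Consumer surplus falls by 264.5

Inverting demand: P = 65 − 4Q.
Under competition P = MC = 19, so Q = (65 − 19)/4 = 11.5.
CS = ½·(65 − 19)·11.5 = 264.5.
Under first-degree price discrimination the firm charges each unit its demand price and produces up to where P = MC, i.e. Q = 11.5. Consumer surplus is zero; producer surplus equals total surplus.
CS = 0.
Change in consumer surplus: 0 − 264.5 = −264.5.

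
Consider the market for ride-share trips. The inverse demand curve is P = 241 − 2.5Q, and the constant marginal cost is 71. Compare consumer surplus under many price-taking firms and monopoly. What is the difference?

CS falls by 4335

Perfect competition: P = MC = 71, so 241 − 2.5Q = 71 and Q = 68.
CS = ½·(241 − 71)·68 = 5780.
Monopoly sets MR = MC: 241 − 5Q = 71 ⇒ Q = 34, P = 241 − 2.5·34 = 156.
CS = ½·(241 − 156)·34 = 1445.
Change in consumer surplus: 1445 − 5780 = −4335.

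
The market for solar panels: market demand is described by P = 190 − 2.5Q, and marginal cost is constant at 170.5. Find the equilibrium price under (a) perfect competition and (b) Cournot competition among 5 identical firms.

Competition: P = 170.5; Cournot: P = 173.75

Perfect competition: P = MC = 170.5, so 190 − 2.5Q = 170.5 and Q = 7.8.
In a 5-firm Cournot equilibrium, symmetry and the first-order condition give q = (190 − 170.5)/(15) = 1.3. So Q = 6.5 and P = 173.75.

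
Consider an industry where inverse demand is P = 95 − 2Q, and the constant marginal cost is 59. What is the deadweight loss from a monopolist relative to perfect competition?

Under competition P = MC = 59, so Q = (95 − 59)/2 = 18.
The monopolist equates marginal revenue to marginal cost: 95 − 4Q = 59, so Q = 9. From demand, P = 77.
DWL is the triangle between Q = 9 and Q = 18: ½·(18 − 9)·(77 − 59) = 81.

DWL = 81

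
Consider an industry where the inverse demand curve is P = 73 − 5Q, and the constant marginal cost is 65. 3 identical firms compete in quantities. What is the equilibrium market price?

P = 67

With 3 symmetric Cournot firms, each firm's FOC gives 73 − 20q = 65, so q = 0.4, Q = 3·0.4 = 1.2, and P = 67.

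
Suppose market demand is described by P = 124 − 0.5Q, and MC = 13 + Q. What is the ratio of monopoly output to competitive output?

Q_m/Q_c = 0.75

Monopoly sets MR = MC: 124 − Q = 13 + Q ⇒ Q = 55.5, P = 124 − 0.5·55.5 = 96.25.
Under competition P = MC: 124 − 0.5Q = 13 + Q ⇒ Q = 74, P = 87.
Ratio Q_m/Q_c = 55.5/74 = 0.75.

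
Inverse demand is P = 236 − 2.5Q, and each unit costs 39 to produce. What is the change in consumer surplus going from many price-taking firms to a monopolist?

Under competition P = MC = 39, so Q = (236 − 39)/2.5 = 78.8.
CS = ½·(236 − 39)·78.8 = 7761.8.
The monopolist equates marginal revenue to marginal cost: 236 − 5Q = 39, so Q = 39.4. From demand, P = 137.5.
CS = ½·(236 − 137.5)·39.4 = 1940.45.
Change in consumer surplus: 1940.45 − 7761.8 = −5821.35.

CS falls by 5821.35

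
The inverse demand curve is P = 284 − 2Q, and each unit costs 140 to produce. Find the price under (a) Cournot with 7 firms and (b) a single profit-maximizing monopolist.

Cournot: P = 158; Monopoly: P = 212

Cournot with 7 identical firms: the symmetric best-response condition is 284 − 16q = 140. Each firm produces q = 9, total output Q = 63, price P = 158.
The monopolist equates marginal revenue to marginal cost: 284 − 4Q = 140, so Q = 36. From demand, P = 212.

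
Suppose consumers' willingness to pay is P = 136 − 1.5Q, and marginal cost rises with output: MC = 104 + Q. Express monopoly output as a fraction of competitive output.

Q_m/Q_c = 0.625

Monopoly sets MR = MC: 136 − 3Q = 104 + Q ⇒ Q = 8, P = 136 − 1.5·8 = 124.
Under competition P = MC: 136 − 1.5Q = 104 + Q ⇒ Q = 12.8, P = 116.8.
Ratio Q_m/Q_c = 8/12.8 = 0.625.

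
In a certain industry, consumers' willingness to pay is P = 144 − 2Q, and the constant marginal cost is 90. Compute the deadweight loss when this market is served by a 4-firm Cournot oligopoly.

Under competition P = MC = 90, so Q = (144 − 90)/2 = 27.
In a 4-firm Cournot equilibrium, symmetry and the first-order condition give q = (144 − 90)/(10) = 5.4. So Q = 21.6 and P = 100.8.
DWL is the triangle between Q = 21.6 and Q = 27: ½·(27 − 21.6)·(100.8 − 90) = 29.16.

DWL = 29.16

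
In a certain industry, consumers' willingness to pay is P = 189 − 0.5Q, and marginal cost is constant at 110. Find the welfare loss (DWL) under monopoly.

DWL = 1560.25

Under competition P = MC = 110, so Q = (189 − 110)/0.5 = 158.
The monopolist equates marginal revenue to marginal cost: 189 − Q = 110, so Q = 79. From demand, P = 149.5.
DWL is the triangle between Q = 79 and Q = 158: ½·(158 − 79)·(149.5 − 110) = 1560.25.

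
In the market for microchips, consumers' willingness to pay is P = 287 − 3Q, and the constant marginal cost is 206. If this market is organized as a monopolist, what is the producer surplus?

PS = 546.75

Monopoly sets MR = MC: 287 − 6Q = 206 ⇒ Q = 13.5, P = 287 − 3·13.5 = 246.5.
PS = (246.5 − 206)·13.5 = 546.75.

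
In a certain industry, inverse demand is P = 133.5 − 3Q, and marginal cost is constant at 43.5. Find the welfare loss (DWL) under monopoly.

DWL = 337.5

Competitive firms price at marginal cost: P = 43.5, giving Q = 30.
The monopolist equates marginal revenue to marginal cost: 133.5 − 6Q = 43.5, so Q = 15. From demand, P = 88.5.
DWL is the triangle between Q = 15 and Q = 30: ½·(30 − 15)·(88.5 − 43.5) = 337.5.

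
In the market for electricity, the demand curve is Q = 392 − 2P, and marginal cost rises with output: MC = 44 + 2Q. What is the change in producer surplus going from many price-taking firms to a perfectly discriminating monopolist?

Inverting demand: P = 196 − 0.5Q.
Competitive equilibrium sets price equal to marginal cost: 196 − 0.5Q = 44 + 2Q, so Q = 60.8 and P = 165.6.
PS = P·Q − VC(Q) = 165.6·60.8 − (44·60.8 + ½·2·60.8²) = 3696.64.
A perfectly discriminating monopolist sells every unit with P(Q) ≥ MC(Q), so output equals the competitive quantity Q = 60.8. Each buyer pays their reservation price, so CS = 0 and the firm captures all surplus.
PS = ½·(196 − 44)·60.8 = 4620.8.
Change in producer surplus: 4620.8 − 3696.64 = 924.16.

Producer surplus rises by 924.16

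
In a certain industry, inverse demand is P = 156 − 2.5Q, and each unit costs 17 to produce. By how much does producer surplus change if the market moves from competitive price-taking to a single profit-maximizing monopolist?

Perfect competition: P = MC = 17, so 156 − 2.5Q = 17 and Q = 55.6.
PS = (17 − 17)·55.6 = 0.
A monopolist chooses Q where MR = MC. MR = 156 − 5Q; setting this equal to 17 gives Q = 27.8 and P = 86.5.
PS = (86.5 − 17)·27.8 = 1932.1.
Change in producer surplus: 1932.1 − 0 = 1932.1.

PS rises by 1932.1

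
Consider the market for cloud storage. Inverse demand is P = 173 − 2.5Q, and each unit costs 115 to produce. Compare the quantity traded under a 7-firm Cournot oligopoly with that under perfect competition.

Cournot: Q = 20.3; Competition: Q = 23.2

With 7 symmetric Cournot firms, each firm's FOC gives 173 − 20q = 115, so q = 2.9, Q = 7·2.9 = 20.3, and P = 122.25.
Under competition P = MC = 115, so Q = (173 − 115)/2.5 = 23.2.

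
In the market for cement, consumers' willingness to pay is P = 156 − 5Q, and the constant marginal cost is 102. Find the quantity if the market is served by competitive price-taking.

Q = 10.8

Perfect competition: P = MC = 102, so 156 − 5Q = 102 and Q = 10.8.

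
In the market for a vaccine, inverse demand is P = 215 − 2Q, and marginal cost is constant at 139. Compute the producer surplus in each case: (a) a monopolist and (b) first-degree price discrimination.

Monopoly sets MR = MC: 215 − 4Q = 139 ⇒ Q = 19, P = 215 − 2·19 = 177.
PS = (177 − 139)·19 = 722.
With perfect price discrimination, output is the efficient level Q = 38 (where demand meets MC), but every buyer pays their willingness to pay: CS = 0 and PS = total surplus.
PS = ½·(215 − 139)·38 = 1444.

Monopoly: PS = 722; Perfect PD: PS = 1444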